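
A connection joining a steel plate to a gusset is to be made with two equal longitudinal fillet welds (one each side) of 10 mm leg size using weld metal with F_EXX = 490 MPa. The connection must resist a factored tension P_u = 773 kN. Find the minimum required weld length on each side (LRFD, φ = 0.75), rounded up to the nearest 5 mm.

Throat t_e = 0.707 × 10 = 7.07 mm.
φr_n = 0.75 × 0.6 × 490 × 7.07 × 10⁻³ = 1.559 kN/mm.
L_req = P_u / φr_n = 773 / 1.559 = 495.9 mm total.
Per side: 495.9 / 2 = 247.9 mm.
Round up → use L = 250 mm on each side.

L = 250 mm on each side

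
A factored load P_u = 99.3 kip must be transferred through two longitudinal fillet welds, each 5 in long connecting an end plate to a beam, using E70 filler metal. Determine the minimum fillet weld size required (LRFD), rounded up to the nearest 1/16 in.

w = 1/2 in

E70XX → F_EXX = 70 ksi.
Total weld length L = 10 in.
Required throat t_e = P_u / (φ × 0.6 F_EXX × L) = 99.3 / (0.75 × 0.6 × 70 × 10) = 0.3152 in.
Required leg w = t_e / 0.707 = 0.4459 in → use 1/2 in.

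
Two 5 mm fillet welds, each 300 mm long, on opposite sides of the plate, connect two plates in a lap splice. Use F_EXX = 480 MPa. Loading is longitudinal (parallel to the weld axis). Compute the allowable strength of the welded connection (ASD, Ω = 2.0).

Effective throat t_e = 0.707 × 5 = 3.535 mm.
Total length L = 600 mm; A_we = 3.535 × 600 = 2121 mm².
F_nw = 0.6 F_EXX = 0.6 × 480 = 288 MPa.
R_n = 288 × 2121 × 10⁻³ = 610.8 kN; R_n/Ω = 610.8/2.0 = 305.4 kN.

R_n/Ω ≈ 305 kN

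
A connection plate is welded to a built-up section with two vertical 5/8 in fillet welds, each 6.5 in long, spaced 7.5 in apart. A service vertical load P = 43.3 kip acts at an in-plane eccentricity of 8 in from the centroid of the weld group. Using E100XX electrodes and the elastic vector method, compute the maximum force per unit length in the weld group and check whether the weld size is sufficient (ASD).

E100XX → F_EXX = 100 ksi.
Total weld length L_w = 13 in. Treat welds as unit-width lines.
Polar moment about centroid: J = 2[d³/12 + d(b/2)²] = 2[6.5³/12 + 6.5×3.75²] = 228.6 in³.
Direct shear f_v = P/L_w = 43.3 / 13 = 3.331 kip/in (vertical).
Torsion M = P·e = 43.3 × 8 = 346.4 kip·in.
Critical point at (x, y) = (3.75, 3.25) from centroid. f_tx = M·y/J = 4.925 kip/in; f_ty = M·x/J = 5.683 kip/in.
Resultant f_max = √[f_tx² + (f_v + f_ty)²] = √[4.925² + (3.331 + 5.683)²] = 10.27 kip/in.
Capacity per unit length: r_n/Ω = (1/2.0) × 0.6 × 100 × (0.707 × 0.625) = 13.26 kip/in.
10.27 ≤ 13.26 → adequate.

f_max ≈ 10.3 kip/in; adequate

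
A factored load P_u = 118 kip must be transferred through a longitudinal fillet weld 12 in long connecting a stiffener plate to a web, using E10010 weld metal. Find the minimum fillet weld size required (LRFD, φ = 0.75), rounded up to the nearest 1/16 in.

E100XX → F_EXX = 100 ksi.
Total weld length L = 12 in.
Required throat t_e = P_u / (φ × 0.6 F_EXX × L) = 118 / (0.75 × 0.6 × 100 × 12) = 0.2185 in.
Required leg w = t_e / 0.707 = 0.3091 in → use 5/16 in.

w = 5/16 in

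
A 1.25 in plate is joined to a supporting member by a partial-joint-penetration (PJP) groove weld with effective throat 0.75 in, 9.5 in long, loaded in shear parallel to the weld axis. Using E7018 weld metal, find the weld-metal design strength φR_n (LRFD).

E70XX → F_EXX = 70 ksi.
Effective throat (given) t_e = 0.75 in.
A_we = 0.75 × 9.5 = 7.125 in².
F_nw = 0.6 F_EXX = 42 ksi.
φR_n = 0.75 × 42 × 7.125 = 224.4 kips.

φR_n ≈ 224 kips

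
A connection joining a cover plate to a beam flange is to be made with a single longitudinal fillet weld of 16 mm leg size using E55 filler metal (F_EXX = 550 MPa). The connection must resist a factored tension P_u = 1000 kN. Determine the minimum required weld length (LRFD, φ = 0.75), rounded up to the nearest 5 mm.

L = 360 mm

Throat t_e = 0.707 × 16 = 11.31 mm.
φr_n = 0.75 × 0.6 × 550 × 11.31 × 10⁻³ = 2.8 kN/mm.
L_req = P_u / φr_n = 1000 / 2.8 = 357.2 mm total.
Round up → use L = 360 mm.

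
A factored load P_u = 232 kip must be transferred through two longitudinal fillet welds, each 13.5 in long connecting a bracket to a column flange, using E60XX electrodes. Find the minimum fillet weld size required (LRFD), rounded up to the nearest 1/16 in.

E60XX → F_EXX = 60 ksi.
Total weld length L = 27 in.
Required throat t_e = P_u / (φ × 0.6 F_EXX × L) = 232 / (0.75 × 0.6 × 60 × 27) = 0.3182 in.
Required leg w = t_e / 0.707 = 0.4501 in → use 1/2 in.

w = 1/2 in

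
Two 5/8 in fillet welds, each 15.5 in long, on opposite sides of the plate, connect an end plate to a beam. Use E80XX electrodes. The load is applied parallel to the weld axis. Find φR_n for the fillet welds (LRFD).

φR_n ≈ 493 kip

E80XX → F_EXX = 80 ksi.
Effective throat t_e = 0.707 × 0.625 = 0.4419 in.
Total length L = 31 in; A_we = 0.4419 × 31 = 13.7 in².
F_nw = 0.6 F_EXX = 0.6 × 80 = 48 ksi.
φR_n = 0.75 × 48 × 13.7 = 493.1 kip.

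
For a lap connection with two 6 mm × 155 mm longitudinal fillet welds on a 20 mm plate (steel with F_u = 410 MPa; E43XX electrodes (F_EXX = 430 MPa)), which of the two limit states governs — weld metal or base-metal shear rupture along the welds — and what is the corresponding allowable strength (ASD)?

t_e = 0.707 × 6 = 4.242 mm; L = 310 mm.
Weld metal: R_n/Ω = (1/2.0) × 0.6 × 430 × 4.242 × 310 × 10⁻³ = 169.6 kN.
Base metal (shear rupture): R_n/Ω = (1/2.0) × 0.6 × 410 × 20 × 310 × 10⁻³ = 762.6 kN.
Governing: weld metal.

R_n/Ω ≈ 170 kN (weld metal governs)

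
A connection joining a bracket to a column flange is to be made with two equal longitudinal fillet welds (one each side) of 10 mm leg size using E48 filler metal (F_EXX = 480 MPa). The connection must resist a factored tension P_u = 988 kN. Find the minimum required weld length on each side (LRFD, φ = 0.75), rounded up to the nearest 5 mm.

L = 325 mm on each side

Throat t_e = 0.707 × 10 = 7.07 mm.
φr_n = 0.75 × 0.6 × 480 × 7.07 × 10⁻³ = 1.527 kN/mm.
L_req = P_u / φr_n = 988 / 1.527 = 647 mm total.
Per side: 647 / 2 = 323.5 mm.
Round up → use L = 325 mm on each side.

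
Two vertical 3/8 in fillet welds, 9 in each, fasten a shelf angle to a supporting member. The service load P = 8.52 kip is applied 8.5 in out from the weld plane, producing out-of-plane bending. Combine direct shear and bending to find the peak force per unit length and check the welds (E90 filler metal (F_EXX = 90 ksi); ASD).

f_max ≈ 2.72 kip/in; adequate

L_w = 2 × 9 = 18 in; section modulus (unit throat) S = 2 × L²/6 = 27 in².
Direct shear f_v = P/L_w = 8.52/18 = 0.4733 kip/in.
Moment M = P × e = 8.52 × 8.5 = 72.42 kip·in; bending f_b = M/S = 2.682 kip/in.
f_max = √(f_v² + f_b²) = √(0.4733² + 2.682²) = 2.724 kip/in.
r_n/Ω = (1/2.0) × 0.6 × 90 × (0.707 × 0.375) = 7.158 kip/in → adequate.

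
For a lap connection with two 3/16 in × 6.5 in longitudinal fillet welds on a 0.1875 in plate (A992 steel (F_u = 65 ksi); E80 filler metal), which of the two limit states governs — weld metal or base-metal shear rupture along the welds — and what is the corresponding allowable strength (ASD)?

E80XX → F_EXX = 80 ksi.
t_e = 0.707 × 0.1875 = 0.1326 in; L = 13 in.
Weld metal: R_n/Ω = (1/2.0) × 0.6 × 80 × 0.1326 × 13 = 41.36 kip.
Base metal (shear rupture): R_n/Ω = (1/2.0) × 0.6 × 65 × 0.1875 × 13 = 47.53 kip.
Governing: weld metal.

R_n/Ω ≈ 41.4 kip (weld metal governs)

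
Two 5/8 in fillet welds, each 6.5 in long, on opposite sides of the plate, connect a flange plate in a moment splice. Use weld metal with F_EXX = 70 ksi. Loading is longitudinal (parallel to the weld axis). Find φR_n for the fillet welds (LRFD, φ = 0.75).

Effective throat t_e = 0.707 × 0.625 = 0.4419 in.
Total length L = 13 in; A_we = 0.4419 × 13 = 5.744 in².
F_nw = 0.6 F_EXX = 0.6 × 70 = 42 ksi.
φR_n = 0.75 × 42 × 5.744 = 180.9 kips.

φR_n ≈ 181 kips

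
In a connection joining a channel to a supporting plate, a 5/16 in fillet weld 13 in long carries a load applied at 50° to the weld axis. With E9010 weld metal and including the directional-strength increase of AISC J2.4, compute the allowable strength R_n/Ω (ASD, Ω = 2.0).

E90XX → F_EXX = 90 ksi.
t_e = 0.707 × 0.3125 = 0.2209 in; A_we = 0.2209 × 13 = 2.872 in².
Directional factor: 1.0 + 0.5 sin^1.5(50°) = 1.335.
F_nw = 0.6 × 90 × 1.335 = 72.1 ksi.
R_n/Ω = (72.1 × 2.872) / 2.0 = 103.5 kips.

R_n/Ω ≈ 104 kips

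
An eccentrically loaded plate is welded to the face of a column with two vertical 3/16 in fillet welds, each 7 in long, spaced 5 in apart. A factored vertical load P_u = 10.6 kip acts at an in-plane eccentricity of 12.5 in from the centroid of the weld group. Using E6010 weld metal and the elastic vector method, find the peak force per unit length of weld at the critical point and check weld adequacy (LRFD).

f_max ≈ 4.42 kip/in; NOT adequate

E60XX → F_EXX = 60 ksi.
Total weld length L_w = 14 in. Treat welds as unit-width lines.
Polar moment about centroid: J = 2[d³/12 + d(b/2)²] = 2[7³/12 + 7×2.5²] = 144.7 in³.
Direct shear f_v = P/L_w = 10.6 / 14 = 0.7571 kip/in (vertical).
Torsion M = P·e = 10.6 × 12.5 = 132.5 kip·in.
Critical point at (x, y) = (2.5, 3.5) from centroid. f_tx = M·y/J = 3.206 kip/in; f_ty = M·x/J = 2.29 kip/in.
Resultant f_max = √[f_tx² + (f_v + f_ty)²] = √[3.206² + (0.7571 + 2.29)²] = 4.423 kip/in.
Capacity per unit length: φr_n = 0.75 × 0.6 × 60 × (0.707 × 0.1875) = 3.579 kip/in.
4.423 > 3.579 → NOT adequate.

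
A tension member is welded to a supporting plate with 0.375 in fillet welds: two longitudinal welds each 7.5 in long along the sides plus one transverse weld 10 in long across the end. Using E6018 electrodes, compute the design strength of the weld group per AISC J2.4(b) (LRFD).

φR_n ≈ 199 kips

E60XX → F_EXX = 60 ksi.
t_e = 0.707 × 0.375 = 0.2651 in.
R_nwl = 0.6 × 60 × 0.2651 × 15 = 143.2 kips (longitudinal, 2 welds).
R_nwt = 0.6 × 60 × 0.2651 × 10 = 95.44 kips (transverse, base value).
(i) R_nwl + R_nwt = 238.6 kips; (ii) 0.85 R_nwl + 1.5 R_nwt = 264.9 kips.
R_n = max = 264.9 kips [governs: (ii)]; φR_n = 198.6 kips.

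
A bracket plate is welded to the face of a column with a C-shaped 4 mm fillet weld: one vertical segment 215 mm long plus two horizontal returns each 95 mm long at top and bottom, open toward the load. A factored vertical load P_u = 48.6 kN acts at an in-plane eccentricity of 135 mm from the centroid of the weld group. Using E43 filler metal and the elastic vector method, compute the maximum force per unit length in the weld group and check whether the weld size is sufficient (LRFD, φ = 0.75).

E43XX → F_EXX = 430 MPa.
Total weld length L_w = 405 mm. Treat welds as unit-width lines.
Centroid: x̄ = 2×95×47.5 / 405 = 22.28 mm from the vertical weld.
Polar moment about centroid: J = I_x + I_y = [215³/12 + 2×95×107.5²] + [215×22.28² + 2(95³/12 + 95×25.22²)] = 3394000 mm³.
Direct shear f_v = P/L_w = 48.6×10³ / 405 = 120 N/mm (vertical).
Torsion M = P·e = 48.6×10³ × 135 = 6561000 N·mm.
Critical point at (x, y) = (72.72, 107.5) from centroid. f_tx = M·y/J = 207.8 N/mm; f_ty = M·x/J = 140.6 N/mm.
Resultant f_max = √[f_tx² + (f_v + f_ty)²] = √[207.8² + (120 + 140.6)²] = 333.3 N/mm.
Capacity per unit length: φr_n = 0.75 × 0.6 × 430 × (0.707 × 4) = 547.2 N/mm.
333.3 ≤ 547.2 → adequate.

f_max ≈ 333 N/mm; adequate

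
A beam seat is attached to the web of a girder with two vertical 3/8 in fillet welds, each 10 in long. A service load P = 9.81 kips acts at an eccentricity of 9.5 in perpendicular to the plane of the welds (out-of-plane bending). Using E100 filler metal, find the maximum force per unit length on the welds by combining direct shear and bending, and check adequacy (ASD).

E100XX → F_EXX = 100 ksi.
L_w = 2 × 10 = 20 in; section modulus (unit throat) S = 2 × L²/6 = 33.33 in².
Direct shear f_v = P/L_w = 9.81/20 = 0.4905 kip/in.
Moment M = P × e = 9.81 × 9.5 = 93.195 kip·in; bending f_b = M/S = 2.796 kip/in.
f_max = √(f_v² + f_b²) = √(0.4905² + 2.796²) = 2.839 kip/in.
r_n/Ω = (1/2.0) × 0.6 × 100 × (0.707 × 0.375) = 7.954 kip/in → adequate.

f_max ≈ 2.84 kip/in; adequate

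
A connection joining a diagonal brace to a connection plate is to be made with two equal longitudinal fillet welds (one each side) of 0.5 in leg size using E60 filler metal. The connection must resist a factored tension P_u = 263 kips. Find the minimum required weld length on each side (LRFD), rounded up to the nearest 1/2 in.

E60XX → F_EXX = 60 ksi.
Throat t_e = 0.707 × 0.5 = 0.3535 in.
φr_n = 0.75 × 0.6 × 60 × 0.3535 = 9.544 kips/in.
L_req = P_u / φr_n = 263 / 9.544 = 27.56 in total.
Per side: 27.56 / 2 = 13.78 in.
Round up → use L = 14 in on each side.

L = 14 in on each side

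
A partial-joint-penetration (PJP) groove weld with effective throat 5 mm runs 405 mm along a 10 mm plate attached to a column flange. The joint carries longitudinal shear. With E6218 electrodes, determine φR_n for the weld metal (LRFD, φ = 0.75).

φR_n ≈ 565 kN

E62XX → F_EXX = 620 MPa.
Effective throat (given) t_e = 5 mm.
A_we = 5 × 405 = 2025 mm².
F_nw = 0.6 F_EXX = 372 MPa.
φR_n = 0.75 × 372 × 2025 × 10⁻³ = 565 kN.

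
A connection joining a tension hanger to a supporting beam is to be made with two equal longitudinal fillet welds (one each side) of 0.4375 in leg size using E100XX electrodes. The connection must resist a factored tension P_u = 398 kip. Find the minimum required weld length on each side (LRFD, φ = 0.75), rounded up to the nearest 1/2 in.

L = 14.5 in on each side

E100XX → F_EXX = 100 ksi.
Throat t_e = 0.707 × 0.4375 = 0.3093 in.
φr_n = 0.75 × 0.6 × 100 × 0.3093 = 13.92 kip/in.
L_req = P_u / φr_n = 398 / 13.92 = 28.59 in total.
Per side: 28.59 / 2 = 14.3 in.
Round up → use L = 14.5 in on each side.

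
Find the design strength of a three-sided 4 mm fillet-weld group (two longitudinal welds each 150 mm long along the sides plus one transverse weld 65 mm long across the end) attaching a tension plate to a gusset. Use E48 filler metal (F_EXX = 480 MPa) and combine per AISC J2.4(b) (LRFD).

φR_n ≈ 223 kN

t_e = 0.707 × 4 = 2.828 mm.
R_nwl = 0.6 × 480 × 2.828 × 300 × 10⁻³ = 244.3 kN (longitudinal, 2 welds).
R_nwt = 0.6 × 480 × 2.828 × 65 × 10⁻³ = 52.94 kN (transverse, base value).
(i) R_nwl + R_nwt = 297.3 kN; (ii) 0.85 R_nwl + 1.5 R_nwt = 287.1 kN.
R_n = max = 297.3 kN [governs: (i)]; φR_n = 223 kN.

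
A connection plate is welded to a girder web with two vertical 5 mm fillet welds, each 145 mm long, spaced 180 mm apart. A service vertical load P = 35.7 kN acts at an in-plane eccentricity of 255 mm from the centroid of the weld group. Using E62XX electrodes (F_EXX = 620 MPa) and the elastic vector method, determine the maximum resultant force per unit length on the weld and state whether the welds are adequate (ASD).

f_max ≈ 470 N/mm; adequate

Total weld length L_w = 290 mm. Treat welds as unit-width lines.
Polar moment about centroid: J = 2[d³/12 + d(b/2)²] = 2[145³/12 + 145×90²] = 2857000 mm³.
Direct shear f_v = P/L_w = 35.7×10³ / 290 = 123.1 N/mm (vertical).
Torsion M = P·e = 35.7×10³ × 255 = 9103500 N·mm.
Critical point at (x, y) = (90, 72.5) from centroid. f_tx = M·y/J = 231 N/mm; f_ty = M·x/J = 286.8 N/mm.
Resultant f_max = √[f_tx² + (f_v + f_ty)²] = √[231² + (123.1 + 286.8)²] = 470.5 N/mm.
Capacity per unit length: r_n/Ω = (1/2.0) × 0.6 × 620 × (0.707 × 5) = 657.5 N/mm.
470.5 ≤ 657.5 → adequate.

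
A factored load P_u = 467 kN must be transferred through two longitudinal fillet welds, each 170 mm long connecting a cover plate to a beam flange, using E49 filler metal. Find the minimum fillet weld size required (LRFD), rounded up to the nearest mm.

w = 9 mm

E49XX → F_EXX = 490 MPa.
Total weld length L = 340 mm.
Required throat t_e = P_u / (φ × 0.6 F_EXX × L) = 467 / (0.75 × 0.6 × 490 × 340 × 10⁻³) = 6.229 mm.
Required leg w = t_e / 0.707 = 8.811 mm → use 9 mm.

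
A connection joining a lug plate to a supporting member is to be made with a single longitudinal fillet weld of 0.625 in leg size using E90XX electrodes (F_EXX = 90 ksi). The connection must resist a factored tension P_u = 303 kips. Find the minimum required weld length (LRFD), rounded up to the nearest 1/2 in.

Throat t_e = 0.707 × 0.625 = 0.4419 in.
φr_n = 0.75 × 0.6 × 90 × 0.4419 = 17.9 kips/in.
L_req = P_u / φr_n = 303 / 17.9 = 16.93 in total.
Round up → use L = 17 in.

L = 17 in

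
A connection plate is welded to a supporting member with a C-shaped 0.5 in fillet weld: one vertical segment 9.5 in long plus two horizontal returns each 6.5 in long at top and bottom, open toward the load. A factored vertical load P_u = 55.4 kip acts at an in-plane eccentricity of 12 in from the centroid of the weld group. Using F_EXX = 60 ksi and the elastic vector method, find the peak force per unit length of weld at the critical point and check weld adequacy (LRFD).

Total weld length L_w = 22.5 in. Treat welds as unit-width lines.
Centroid: x̄ = 2×6.5×3.25 / 22.5 = 1.878 in from the vertical weld.
Polar moment about centroid: J = I_x + I_y = [9.5³/12 + 2×6.5×4.75²] + [9.5×1.878² + 2(6.5³/12 + 6.5×1.372²)] = 468.5 in³.
Direct shear f_v = P/L_w = 55.4 / 22.5 = 2.462 kip/in (vertical).
Torsion M = P·e = 55.4 × 12 = 664.8 kip·in.
Critical point at (x, y) = (4.622, 4.75) from centroid. f_tx = M·y/J = 6.74 kip/in; f_ty = M·x/J = 6.559 kip/in.
Resultant f_max = √[f_tx² + (f_v + f_ty)²] = √[6.74² + (2.462 + 6.559)²] = 11.26 kip/in.
Capacity per unit length: φr_n = 0.75 × 0.6 × 60 × (0.707 × 0.5) = 9.544 kip/in.
11.26 > 9.544 → NOT adequate.

f_max ≈ 11.3 kip/in; NOT adequate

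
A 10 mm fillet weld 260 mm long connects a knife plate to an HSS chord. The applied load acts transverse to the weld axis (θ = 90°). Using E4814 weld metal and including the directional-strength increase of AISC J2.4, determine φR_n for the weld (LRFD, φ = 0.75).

E48XX → F_EXX = 480 MPa.
t_e = 0.707 × 10 = 7.07 mm; A_we = 7.07 × 260 = 1838 mm².
Directional factor: 1.0 + 0.5 sin^1.5(90°) = 1.5.
F_nw = 0.6 × 480 × 1.5 = 432 MPa.
φR_n = 0.75 × 432 × 1838 × 10⁻³ = 595.6 kN.

φR_n ≈ 596 kN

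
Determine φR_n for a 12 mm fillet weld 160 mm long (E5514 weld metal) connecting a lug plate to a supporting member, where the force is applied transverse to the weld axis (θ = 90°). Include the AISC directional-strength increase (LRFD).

E55XX → F_EXX = 550 MPa.
t_e = 0.707 × 12 = 8.484 mm; A_we = 8.484 × 160 = 1357 mm².
Directional factor: 1.0 + 0.5 sin^1.5(90°) = 1.5.
F_nw = 0.6 × 550 × 1.5 = 495 MPa.
φR_n = 0.75 × 495 × 1357 × 10⁻³ = 503.9 kN.

φR_n ≈ 504 kN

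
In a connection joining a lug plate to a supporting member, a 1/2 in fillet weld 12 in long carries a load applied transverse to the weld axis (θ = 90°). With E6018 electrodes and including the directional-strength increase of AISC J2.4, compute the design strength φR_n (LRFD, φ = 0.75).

φR_n ≈ 172 kip

E60XX → F_EXX = 60 ksi.
t_e = 0.707 × 0.5 = 0.3535 in; A_we = 0.3535 × 12 = 4.242 in².
Directional factor: 1.0 + 0.5 sin^1.5(90°) = 1.5.
F_nw = 0.6 × 60 × 1.5 = 54 ksi.
φR_n = 0.75 × 54 × 4.242 = 171.8 kip.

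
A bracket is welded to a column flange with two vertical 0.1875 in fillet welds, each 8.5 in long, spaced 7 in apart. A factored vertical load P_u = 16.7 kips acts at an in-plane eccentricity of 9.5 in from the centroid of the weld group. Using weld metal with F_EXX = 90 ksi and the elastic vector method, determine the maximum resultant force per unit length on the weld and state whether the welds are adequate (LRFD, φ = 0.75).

Total weld length L_w = 17 in. Treat welds as unit-width lines.
Polar moment about centroid: J = 2[d³/12 + d(b/2)²] = 2[8.5³/12 + 8.5×3.5²] = 310.6 in³.
Direct shear f_v = P/L_w = 16.7 / 17 = 0.9824 kip/in (vertical).
Torsion M = P·e = 16.7 × 9.5 = 158.65 kip·in.
Critical point at (x, y) = (3.5, 4.25) from centroid. f_tx = M·y/J = 2.171 kip/in; f_ty = M·x/J = 1.788 kip/in.
Resultant f_max = √[f_tx² + (f_v + f_ty)²] = √[2.171² + (0.9824 + 1.788)²] = 3.519 kip/in.
Capacity per unit length: φr_n = 0.75 × 0.6 × 90 × (0.707 × 0.1875) = 5.369 kip/in.
3.519 ≤ 5.369 → adequate.

f_max ≈ 3.52 kip/in; adequate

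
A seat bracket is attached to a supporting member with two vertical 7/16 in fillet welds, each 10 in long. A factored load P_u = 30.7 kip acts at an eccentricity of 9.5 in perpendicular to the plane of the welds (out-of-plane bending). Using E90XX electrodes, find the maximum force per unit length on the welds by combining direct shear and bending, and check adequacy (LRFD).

E90XX → F_EXX = 90 ksi.
L_w = 2 × 10 = 20 in; section modulus (unit throat) S = 2 × L²/6 = 33.33 in².
Direct shear f_v = P/L_w = 30.7/20 = 1.535 kip/in.
Moment M = P × e = 30.7 × 9.5 = 291.65 kip·in; bending f_b = M/S = 8.749 kip/in.
f_max = √(f_v² + f_b²) = √(1.535² + 8.749²) = 8.883 kip/in.
φr_n = 0.75 × 0.6 × 90 × (0.707 × 0.4375) = 12.53 kip/in → adequate.

f_max ≈ 8.88 kip/in; adequate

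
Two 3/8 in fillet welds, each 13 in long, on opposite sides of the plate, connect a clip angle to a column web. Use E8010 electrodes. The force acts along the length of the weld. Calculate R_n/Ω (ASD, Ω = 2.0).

R_n/Ω ≈ 165 kip

E80XX → F_EXX = 80 ksi.
Effective throat t_e = 0.707 × 0.375 = 0.2651 in.
Total length L = 26 in; A_we = 0.2651 × 26 = 6.893 in².
F_nw = 0.6 F_EXX = 0.6 × 80 = 48 ksi.
R_n = 48 × 6.893 = 330.9 kip; R_n/Ω = 330.9/2.0 = 165.4 kip.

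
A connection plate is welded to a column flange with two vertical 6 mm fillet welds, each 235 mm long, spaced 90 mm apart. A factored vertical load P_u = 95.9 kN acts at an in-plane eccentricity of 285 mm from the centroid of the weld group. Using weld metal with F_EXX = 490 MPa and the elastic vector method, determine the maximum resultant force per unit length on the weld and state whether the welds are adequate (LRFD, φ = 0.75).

f_max ≈ 1190 N/mm; NOT adequate

Total weld length L_w = 470 mm. Treat welds as unit-width lines.
Polar moment about centroid: J = 2[d³/12 + d(b/2)²] = 2[235³/12 + 235×45²] = 3115000 mm³.
Direct shear f_v = P/L_w = 95.9×10³ / 470 = 204 N/mm (vertical).
Torsion M = P·e = 95.9×10³ × 285 = 27332000 N·mm.
Critical point at (x, y) = (45, 117.5) from centroid. f_tx = M·y/J = 1031 N/mm; f_ty = M·x/J = 394.9 N/mm.
Resultant f_max = √[f_tx² + (f_v + f_ty)²] = √[1031² + (204 + 394.9)²] = 1192 N/mm.
Capacity per unit length: φr_n = 0.75 × 0.6 × 490 × (0.707 × 6) = 935.4 N/mm.
1192 > 935.4 → NOT adequate.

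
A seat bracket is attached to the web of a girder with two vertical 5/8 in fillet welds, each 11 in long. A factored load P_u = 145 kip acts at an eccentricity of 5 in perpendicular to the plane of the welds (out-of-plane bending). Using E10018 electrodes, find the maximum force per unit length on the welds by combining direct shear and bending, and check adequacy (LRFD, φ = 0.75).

f_max ≈ 19.1 kip/in; adequate

E100XX → F_EXX = 100 ksi.
L_w = 2 × 11 = 22 in; section modulus (unit throat) S = 2 × L²/6 = 40.33 in².
Direct shear f_v = P/L_w = 145/22 = 6.591 kip/in.
Moment M = P × e = 145 × 5 = 725 kip·in; bending f_b = M/S = 17.98 kip/in.
f_max = √(f_v² + f_b²) = √(6.591² + 17.98²) = 19.15 kip/in.
φr_n = 0.75 × 0.6 × 100 × (0.707 × 0.625) = 19.88 kip/in → adequate.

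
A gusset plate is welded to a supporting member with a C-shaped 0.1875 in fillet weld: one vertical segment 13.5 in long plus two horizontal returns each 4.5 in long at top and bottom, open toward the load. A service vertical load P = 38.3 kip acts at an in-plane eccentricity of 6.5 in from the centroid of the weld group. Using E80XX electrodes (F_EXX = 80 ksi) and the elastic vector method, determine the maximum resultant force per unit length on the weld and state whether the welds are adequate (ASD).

Total weld length L_w = 22.5 in. Treat welds as unit-width lines.
Centroid: x̄ = 2×4.5×2.25 / 22.5 = 0.9 in from the vertical weld.
Polar moment about centroid: J = I_x + I_y = [13.5³/12 + 2×4.5×6.75²] + [13.5×0.9² + 2(4.5³/12 + 4.5×1.35²)] = 657.6 in³.
Direct shear f_v = P/L_w = 38.3 / 22.5 = 1.702 kip/in (vertical).
Torsion M = P·e = 38.3 × 6.5 = 248.95 kip·in.
Critical point at (x, y) = (3.6, 6.75) from centroid. f_tx = M·y/J = 2.555 kip/in; f_ty = M·x/J = 1.363 kip/in.
Resultant f_max = √[f_tx² + (f_v + f_ty)²] = √[2.555² + (1.702 + 1.363)²] = 3.99 kip/in.
Capacity per unit length: r_n/Ω = (1/2.0) × 0.6 × 80 × (0.707 × 0.1875) = 3.181 kip/in.
3.99 > 3.181 → NOT adequate.

f_max ≈ 3.99 kip/in; NOT adequate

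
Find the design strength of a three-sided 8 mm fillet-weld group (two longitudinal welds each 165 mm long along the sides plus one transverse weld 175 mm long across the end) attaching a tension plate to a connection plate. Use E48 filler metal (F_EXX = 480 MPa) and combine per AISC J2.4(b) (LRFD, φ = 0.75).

φR_n ≈ 663 kN

t_e = 0.707 × 8 = 5.656 mm.
R_nwl = 0.6 × 480 × 5.656 × 330 × 10⁻³ = 537.5 kN (longitudinal, 2 welds).
R_nwt = 0.6 × 480 × 5.656 × 175 × 10⁻³ = 285.1 kN (transverse, base value).
(i) R_nwl + R_nwt = 822.6 kN; (ii) 0.85 R_nwl + 1.5 R_nwt = 884.5 kN.
R_n = max = 884.5 kN [governs: (ii)]; φR_n = 663.4 kN.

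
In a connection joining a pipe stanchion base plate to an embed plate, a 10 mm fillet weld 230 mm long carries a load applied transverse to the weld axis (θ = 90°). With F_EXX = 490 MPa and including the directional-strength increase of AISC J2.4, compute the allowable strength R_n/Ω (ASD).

t_e = 0.707 × 10 = 7.07 mm; A_we = 7.07 × 230 = 1626 mm².
Directional factor: 1.0 + 0.5 sin^1.5(90°) = 1.5.
F_nw = 0.6 × 490 × 1.5 = 441 MPa.
R_n/Ω = (441 × 1626) / 2.0 × 10⁻³ = 358.6 kN.

R_n/Ω ≈ 359 kN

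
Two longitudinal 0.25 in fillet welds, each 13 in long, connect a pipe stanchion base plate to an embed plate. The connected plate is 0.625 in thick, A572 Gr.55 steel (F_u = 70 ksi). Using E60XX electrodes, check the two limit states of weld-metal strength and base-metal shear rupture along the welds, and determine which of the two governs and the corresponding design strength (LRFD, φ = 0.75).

φR_n ≈ 124 kips (weld metal governs)

E60XX → F_EXX = 60 ksi.
t_e = 0.707 × 0.25 = 0.1767 in; L = 26 in.
Weld metal: φR_n = 0.75 × 0.6 × 60 × 0.1767 × 26 = 124.1 kips.
Base metal (shear rupture): φR_n = 0.75 × 0.6 × 70 × 0.625 × 26 = 511.9 kips.
Governing: weld metal.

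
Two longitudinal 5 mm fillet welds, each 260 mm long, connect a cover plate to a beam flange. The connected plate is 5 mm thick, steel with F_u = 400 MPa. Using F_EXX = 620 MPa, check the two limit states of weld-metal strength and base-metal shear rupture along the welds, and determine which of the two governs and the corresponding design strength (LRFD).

t_e = 0.707 × 5 = 3.535 mm; L = 520 mm.
Weld metal: φR_n = 0.75 × 0.6 × 620 × 3.535 × 520 × 10⁻³ = 512.9 kN.
Base metal (shear rupture): φR_n = 0.75 × 0.6 × 400 × 5 × 520 × 10⁻³ = 468 kN.
Governing: base-metal shear rupture.

φR_n ≈ 468 kN (base-metal shear rupture governs)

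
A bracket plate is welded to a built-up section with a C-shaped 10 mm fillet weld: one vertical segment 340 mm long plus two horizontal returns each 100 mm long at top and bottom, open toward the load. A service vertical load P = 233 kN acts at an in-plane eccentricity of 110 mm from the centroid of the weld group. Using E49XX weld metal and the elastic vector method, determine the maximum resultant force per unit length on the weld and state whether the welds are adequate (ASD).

f_max ≈ 795 N/mm; adequate

E49XX → F_EXX = 490 MPa.
Total weld length L_w = 540 mm. Treat welds as unit-width lines.
Centroid: x̄ = 2×100×50 / 540 = 18.52 mm from the vertical weld.
Polar moment about centroid: J = I_x + I_y = [340³/12 + 2×100×170²] + [340×18.52² + 2(100³/12 + 100×31.48²)] = 9537000 mm³.
Direct shear f_v = P/L_w = 233×10³ / 540 = 431.5 N/mm (vertical).
Torsion M = P·e = 233×10³ × 110 = 25630000 N·mm.
Critical point at (x, y) = (81.48, 170) from centroid. f_tx = M·y/J = 456.9 N/mm; f_ty = M·x/J = 219 N/mm.
Resultant f_max = √[f_tx² + (f_v + f_ty)²] = √[456.9² + (431.5 + 219)²] = 794.9 N/mm.
Capacity per unit length: r_n/Ω = (1/2.0) × 0.6 × 490 × (0.707 × 10) = 1039 N/mm.
794.9 ≤ 1039 → adequate.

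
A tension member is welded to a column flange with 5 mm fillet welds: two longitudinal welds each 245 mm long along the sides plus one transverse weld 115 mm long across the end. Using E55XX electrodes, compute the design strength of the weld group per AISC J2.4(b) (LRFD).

φR_n ≈ 529 kN

E55XX → F_EXX = 550 MPa.
t_e = 0.707 × 5 = 3.535 mm.
R_nwl = 0.6 × 550 × 3.535 × 490 × 10⁻³ = 571.6 kN (longitudinal, 2 welds).
R_nwt = 0.6 × 550 × 3.535 × 115 × 10⁻³ = 134.2 kN (transverse, base value).
(i) R_nwl + R_nwt = 705.8 kN; (ii) 0.85 R_nwl + 1.5 R_nwt = 687.1 kN.
R_n = max = 705.8 kN [governs: (i)]; φR_n = 529.3 kN.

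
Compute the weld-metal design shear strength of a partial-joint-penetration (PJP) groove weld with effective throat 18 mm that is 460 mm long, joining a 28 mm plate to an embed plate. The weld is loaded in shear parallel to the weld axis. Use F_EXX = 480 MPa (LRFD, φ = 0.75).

φR_n ≈ 1790 kN

Effective throat (given) t_e = 18 mm.
A_we = 18 × 460 = 8280 mm².
F_nw = 0.6 F_EXX = 288 MPa.
φR_n = 0.75 × 288 × 8280 × 10⁻³ = 1788 kN.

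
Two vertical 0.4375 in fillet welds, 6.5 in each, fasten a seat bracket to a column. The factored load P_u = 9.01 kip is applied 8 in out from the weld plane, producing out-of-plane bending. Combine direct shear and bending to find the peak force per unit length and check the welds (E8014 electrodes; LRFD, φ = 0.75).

f_max ≈ 5.16 kip/in; adequate

E80XX → F_EXX = 80 ksi.
L_w = 2 × 6.5 = 13 in; section modulus (unit throat) S = 2 × L²/6 = 14.08 in².
Direct shear f_v = P/L_w = 9.01/13 = 0.6931 kip/in.
Moment M = P × e = 9.01 × 8 = 72.08 kip·in; bending f_b = M/S = 5.118 kip/in.
f_max = √(f_v² + f_b²) = √(0.6931² + 5.118²) = 5.165 kip/in.
φr_n = 0.75 × 0.6 × 80 × (0.707 × 0.4375) = 11.14 kip/in → adequate.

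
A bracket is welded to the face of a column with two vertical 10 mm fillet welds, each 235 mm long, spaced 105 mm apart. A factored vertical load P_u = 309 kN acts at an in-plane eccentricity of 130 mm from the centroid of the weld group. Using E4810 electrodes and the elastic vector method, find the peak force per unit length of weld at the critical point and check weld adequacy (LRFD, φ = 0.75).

f_max ≈ 1860 N/mm; NOT adequate

E48XX → F_EXX = 480 MPa.
Total weld length L_w = 470 mm. Treat welds as unit-width lines.
Polar moment about centroid: J = 2[d³/12 + d(b/2)²] = 2[235³/12 + 235×52.5²] = 3458000 mm³.
Direct shear f_v = P/L_w = 309×10³ / 470 = 657.4 N/mm (vertical).
Torsion M = P·e = 309×10³ × 130 = 40170000 N·mm.
Critical point at (x, y) = (52.5, 117.5) from centroid. f_tx = M·y/J = 1365 N/mm; f_ty = M·x/J = 609.8 N/mm.
Resultant f_max = √[f_tx² + (f_v + f_ty)²] = √[1365² + (657.4 + 609.8)²] = 1862 N/mm.
Capacity per unit length: φr_n = 0.75 × 0.6 × 480 × (0.707 × 10) = 1527 N/mm.
1862 > 1527 → NOT adequate.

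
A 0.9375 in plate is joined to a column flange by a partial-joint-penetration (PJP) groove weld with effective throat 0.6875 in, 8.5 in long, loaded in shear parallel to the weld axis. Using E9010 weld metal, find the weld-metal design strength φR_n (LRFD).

E90XX → F_EXX = 90 ksi.
Effective throat (given) t_e = 0.6875 in.
A_we = 0.6875 × 8.5 = 5.844 in².
F_nw = 0.6 F_EXX = 54 ksi.
φR_n = 0.75 × 54 × 5.844 = 236.7 kip.

φR_n ≈ 237 kip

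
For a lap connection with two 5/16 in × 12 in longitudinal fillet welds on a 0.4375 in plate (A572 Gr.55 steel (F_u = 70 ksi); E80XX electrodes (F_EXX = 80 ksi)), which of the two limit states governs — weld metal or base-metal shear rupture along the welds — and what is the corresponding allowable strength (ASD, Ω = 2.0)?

R_n/Ω ≈ 127 kips (weld metal governs)

t_e = 0.707 × 0.3125 = 0.2209 in; L = 24 in.
Weld metal: R_n/Ω = (1/2.0) × 0.6 × 80 × 0.2209 × 24 = 127.3 kips.
Base metal (shear rupture): R_n/Ω = (1/2.0) × 0.6 × 70 × 0.4375 × 24 = 220.5 kips.
Governing: weld metal.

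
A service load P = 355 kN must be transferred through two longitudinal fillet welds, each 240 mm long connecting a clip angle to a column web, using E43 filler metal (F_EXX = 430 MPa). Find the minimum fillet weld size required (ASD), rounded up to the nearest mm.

Total weld length L = 480 mm.
Required throat t_e = P × Ω / (0.6 F_EXX × L) = 355 × 2.0 / (0.6 × 430 × 480 × 10⁻³) = 5.733 mm.
Required leg w = t_e / 0.707 = 8.109 mm → use 9 mm.

w = 9 mm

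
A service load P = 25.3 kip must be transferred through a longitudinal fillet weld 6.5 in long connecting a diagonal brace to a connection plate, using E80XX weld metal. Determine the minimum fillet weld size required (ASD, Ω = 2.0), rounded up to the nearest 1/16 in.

E80XX → F_EXX = 80 ksi.
Total weld length L = 6.5 in.
Required throat t_e = P × Ω / (0.6 F_EXX × L) = 25.3 × 2.0 / (0.6 × 80 × 6.5) = 0.1622 in.
Required leg w = t_e / 0.707 = 0.2294 in → use 1/4 in.

w = 1/4 in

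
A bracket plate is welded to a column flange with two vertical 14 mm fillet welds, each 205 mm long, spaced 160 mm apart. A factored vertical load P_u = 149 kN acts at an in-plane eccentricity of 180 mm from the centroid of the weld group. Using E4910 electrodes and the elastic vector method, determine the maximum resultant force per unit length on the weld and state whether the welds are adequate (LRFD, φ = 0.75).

E49XX → F_EXX = 490 MPa.
Total weld length L_w = 410 mm. Treat welds as unit-width lines.
Polar moment about centroid: J = 2[d³/12 + d(b/2)²] = 2[205³/12 + 205×80²] = 4060000 mm³.
Direct shear f_v = P/L_w = 149×10³ / 410 = 363.4 N/mm (vertical).
Torsion M = P·e = 149×10³ × 180 = 26820000 N·mm.
Critical point at (x, y) = (80, 102.5) from centroid. f_tx = M·y/J = 677.1 N/mm; f_ty = M·x/J = 528.5 N/mm.
Resultant f_max = √[f_tx² + (f_v + f_ty)²] = √[677.1² + (363.4 + 528.5)²] = 1120 N/mm.
Capacity per unit length: φr_n = 0.75 × 0.6 × 490 × (0.707 × 14) = 2183 N/mm.
1120 ≤ 2183 → adequate.

f_max ≈ 1120 N/mm; adequate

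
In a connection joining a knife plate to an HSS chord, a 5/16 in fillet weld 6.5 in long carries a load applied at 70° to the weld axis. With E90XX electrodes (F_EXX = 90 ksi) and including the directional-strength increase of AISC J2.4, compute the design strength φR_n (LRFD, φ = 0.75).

t_e = 0.707 × 0.3125 = 0.2209 in; A_we = 0.2209 × 6.5 = 1.436 in².
Directional factor: 1.0 + 0.5 sin^1.5(70°) = 1.455.
F_nw = 0.6 × 90 × 1.455 = 78.59 ksi.
φR_n = 0.75 × 78.59 × 1.436 = 84.65 kip.

φR_n ≈ 84.7 kip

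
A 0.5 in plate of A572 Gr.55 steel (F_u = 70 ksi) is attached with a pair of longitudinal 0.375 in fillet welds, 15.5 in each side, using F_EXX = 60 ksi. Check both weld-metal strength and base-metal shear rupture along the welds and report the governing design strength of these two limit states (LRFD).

φR_n ≈ 222 kips (weld metal governs)

t_e = 0.707 × 0.375 = 0.2651 in; L = 31 in.
Weld metal: φR_n = 0.75 × 0.6 × 60 × 0.2651 × 31 = 221.9 kips.
Base metal (shear rupture): φR_n = 0.75 × 0.6 × 70 × 0.5 × 31 = 488.2 kips.
Governing: weld metal.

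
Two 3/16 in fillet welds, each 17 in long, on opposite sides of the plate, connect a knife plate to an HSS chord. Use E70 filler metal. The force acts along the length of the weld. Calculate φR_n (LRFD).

φR_n ≈ 142 kips

E70XX → F_EXX = 70 ksi.
Effective throat t_e = 0.707 × 0.1875 = 0.1326 in.
Total length L = 34 in; A_we = 0.1326 × 34 = 4.507 in².
F_nw = 0.6 F_EXX = 0.6 × 70 = 42 ksi.
φR_n = 0.75 × 42 × 4.507 = 142 kips.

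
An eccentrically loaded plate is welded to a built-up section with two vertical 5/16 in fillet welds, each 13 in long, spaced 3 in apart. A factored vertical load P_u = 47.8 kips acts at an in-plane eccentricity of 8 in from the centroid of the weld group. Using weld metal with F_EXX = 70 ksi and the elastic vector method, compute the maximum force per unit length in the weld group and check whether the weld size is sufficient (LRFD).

Total weld length L_w = 26 in. Treat welds as unit-width lines.
Polar moment about centroid: J = 2[d³/12 + d(b/2)²] = 2[13³/12 + 13×1.5²] = 424.7 in³.
Direct shear f_v = P/L_w = 47.8 / 26 = 1.838 kip/in (vertical).
Torsion M = P·e = 47.8 × 8 = 382.4 kip·in.
Critical point at (x, y) = (1.5, 6.5) from centroid. f_tx = M·y/J = 5.853 kip/in; f_ty = M·x/J = 1.351 kip/in.
Resultant f_max = √[f_tx² + (f_v + f_ty)²] = √[5.853² + (1.838 + 1.351)²] = 6.666 kip/in.
Capacity per unit length: φr_n = 0.75 × 0.6 × 70 × (0.707 × 0.3125) = 6.96 kip/in.
6.666 ≤ 6.96 → adequate.

f_max ≈ 6.67 kip/in; adequate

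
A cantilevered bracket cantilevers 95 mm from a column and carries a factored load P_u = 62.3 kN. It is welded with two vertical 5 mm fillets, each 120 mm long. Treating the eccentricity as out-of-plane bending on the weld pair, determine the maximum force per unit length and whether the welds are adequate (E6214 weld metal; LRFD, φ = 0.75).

f_max ≈ 1260 N/mm; NOT adequate

E62XX → F_EXX = 620 MPa.
L_w = 2 × 120 = 240 mm; section modulus (unit throat) S = 2 × L²/6 = 4800 mm².
Direct shear f_v = P/L_w = 62.3×10³/240 = 259.6 N/mm.
Moment M = P × e = 62.3×10³ × 95 = 5918500 N·mm; bending f_b = M/S = 1233 N/mm.
f_max = √(f_v² + f_b²) = √(259.6² + 1233²) = 1260 N/mm.
φr_n = 0.75 × 0.6 × 620 × (0.707 × 5) = 986.3 N/mm → NOT adequate.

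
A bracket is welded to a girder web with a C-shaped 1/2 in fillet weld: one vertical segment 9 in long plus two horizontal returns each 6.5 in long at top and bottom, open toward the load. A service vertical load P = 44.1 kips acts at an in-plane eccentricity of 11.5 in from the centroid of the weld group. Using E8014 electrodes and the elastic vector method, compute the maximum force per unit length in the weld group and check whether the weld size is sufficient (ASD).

E80XX → F_EXX = 80 ksi.
Total weld length L_w = 22 in. Treat welds as unit-width lines.
Centroid: x̄ = 2×6.5×3.25 / 22 = 1.92 in from the vertical weld.
Polar moment about centroid: J = I_x + I_y = [9³/12 + 2×6.5×4.5²] + [9×1.92² + 2(6.5³/12 + 6.5×1.33²)] = 425.9 in³.
Direct shear f_v = P/L_w = 44.1 / 22 = 2.005 kip/in (vertical).
Torsion M = P·e = 44.1 × 11.5 = 507.15 kip·in.
Critical point at (x, y) = (4.58, 4.5) from centroid. f_tx = M·y/J = 5.358 kip/in; f_ty = M·x/J = 5.453 kip/in.
Resultant f_max = √[f_tx² + (f_v + f_ty)²] = √[5.358² + (2.005 + 5.453)²] = 9.182 kip/in.
Capacity per unit length: r_n/Ω = (1/2.0) × 0.6 × 80 × (0.707 × 0.5) = 8.484 kip/in.
9.182 > 8.484 → NOT adequate.

f_max ≈ 9.18 kip/in; NOT adequate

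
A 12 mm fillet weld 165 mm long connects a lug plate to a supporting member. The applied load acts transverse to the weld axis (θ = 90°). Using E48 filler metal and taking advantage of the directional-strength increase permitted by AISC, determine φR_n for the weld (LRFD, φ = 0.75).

E48XX → F_EXX = 480 MPa.
t_e = 0.707 × 12 = 8.484 mm; A_we = 8.484 × 165 = 1400 mm².
Directional factor: 1.0 + 0.5 sin^1.5(90°) = 1.5.
F_nw = 0.6 × 480 × 1.5 = 432 MPa.
φR_n = 0.75 × 432 × 1400 × 10⁻³ = 453.6 kN.

φR_n ≈ 454 kN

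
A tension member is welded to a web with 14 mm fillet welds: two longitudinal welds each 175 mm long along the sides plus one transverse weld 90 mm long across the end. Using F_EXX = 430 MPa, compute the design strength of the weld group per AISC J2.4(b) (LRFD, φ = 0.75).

t_e = 0.707 × 14 = 9.898 mm.
R_nwl = 0.6 × 430 × 9.898 × 350 × 10⁻³ = 893.8 kN (longitudinal, 2 welds).
R_nwt = 0.6 × 430 × 9.898 × 90 × 10⁻³ = 229.8 kN (transverse, base value).
(i) R_nwl + R_nwt = 1124 kN; (ii) 0.85 R_nwl + 1.5 R_nwt = 1104 kN.
R_n = max = 1124 kN [governs: (i)]; φR_n = 842.7 kN.

φR_n ≈ 843 kN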